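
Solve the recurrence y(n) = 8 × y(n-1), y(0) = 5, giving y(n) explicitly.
Recurrence: y(n) = 8 × y(n-1), initial: y(0) = 5.
Each term is 8 times the previous, so this is geometric with ratio 8. After n steps: y(n) = y(0)·8ⁿ = 5·8ⁿ.

y(n) = 5·8ⁿ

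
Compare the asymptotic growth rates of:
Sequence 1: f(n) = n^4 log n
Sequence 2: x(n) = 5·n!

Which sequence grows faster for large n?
Comparing growth rates:
Growth-rate hierarchy: log n ≺ any polynomial ≺ any exponential cⁿ (c>1) ≺ n! ≺ nⁿ.
factorial dominates polynomial degree 4 (with log factor) asymptotically.

x(n) grows faster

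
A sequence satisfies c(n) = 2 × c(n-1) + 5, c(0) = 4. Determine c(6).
Computing step by step:
c(0) = 4
c(1) = 2 × 4 + 5 = 13
c(2) = 2 × 13 + 5 = 31
c(3) = 2 × 31 + 5 = 67
c(4) = 2 × 67 + 5 = 139
c(5) = 2 × 139 + 5 = 283
c(6) = 2 × 283 + 5 = 571

571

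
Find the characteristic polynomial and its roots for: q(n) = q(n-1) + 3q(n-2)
Substitute q(n) = rⁿ and divide through by rⁿ⁻²: r² - r - 3 = 0
Discriminant: 1² + 4·3 = 13, not a perfect square, so by the quadratic formula r = (1 ± √13)/2.
General solution: q(n) = A·r₁ⁿ + B·r₂ⁿ where r₁,r₂ = (1 ± √13)/2

Characteristic: r² - r - 3 = 0, Roots: r = (1 ± √13)/2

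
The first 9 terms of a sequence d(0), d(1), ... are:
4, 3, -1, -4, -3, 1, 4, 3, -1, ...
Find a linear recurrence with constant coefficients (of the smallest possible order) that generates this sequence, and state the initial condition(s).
Look for the lowest-order linear relation among consecutive terms.
Observation: d(n) - 1·d(n-1) - (-1)·d(n-2) = 0 holds for the shown terms, and no order-1 relation d(n) = α·d(n-1) + β fits.
Check at n=3: 1·-1 + (-1)·3 = -4. ✓

d(n) = d(n-1) - d(n-2), d(0) = 4, d(1) = 3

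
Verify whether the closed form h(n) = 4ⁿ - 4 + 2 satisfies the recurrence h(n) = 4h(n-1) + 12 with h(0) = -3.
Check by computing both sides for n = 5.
From the recurrence with h(0) = -3:
  h(0) = -3, h(1) = 0, h(2) = 12, h(3) = 60, h(4) = 252, h(5) = 1020
  so the recurrence gives h(5) = 1020.
From the proposed closed form h(n) = 4ⁿ - 4 + 2:
  h(5) = 1022.
The recurrence gives 1020 but the closed form gives 1022, so the closed form does not satisfy the recurrence.

No, the closed form is incorrect.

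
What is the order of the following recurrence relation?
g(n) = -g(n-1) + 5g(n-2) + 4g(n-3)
The order is the largest lag k for which g(n-k) appears. Here the deepest term is g(n-3), so the order is 3.

Order 3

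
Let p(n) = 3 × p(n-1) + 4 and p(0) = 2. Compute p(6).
Computing step by step:
p(0) = 2
p(1) = 3 × 2 + 4 = 10
p(2) = 3 × 10 + 4 = 34
p(3) = 3 × 34 + 4 = 106
p(4) = 3 × 106 + 4 = 322
p(5) = 3 × 322 + 4 = 970
p(6) = 3 × 970 + 4 = 2914

2914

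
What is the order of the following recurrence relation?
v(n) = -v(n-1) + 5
The order is the largest lag k for which v(n-k) appears. Here the deepest term is v(n-1) (the 5 term is non-homogeneous and does not affect the order), so the order is 1.

Order 1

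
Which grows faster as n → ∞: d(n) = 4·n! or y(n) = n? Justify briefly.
Comparing growth rates:
Growth-rate hierarchy: log n ≺ any polynomial ≺ any exponential cⁿ (c>1) ≺ n! ≺ nⁿ.
factorial dominates polynomial degree 1 asymptotically.

d(n) grows faster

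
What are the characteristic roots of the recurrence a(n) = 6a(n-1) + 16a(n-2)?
Substitute a(n) = rⁿ and divide through by rⁿ⁻²: r² - 6r - 16 = 0
Factor: (r + 2)(r - 8) = 0, so r = -2, 8.
General solution: a(n) = A·(-2)ⁿ + B·8ⁿ

Characteristic: r² - 6r - 16 = 0, Roots: r = -2, 8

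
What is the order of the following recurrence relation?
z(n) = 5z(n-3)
The order is the largest lag k for which z(n-k) appears. Here the deepest term is z(n-3), so the order is 3.

Order 3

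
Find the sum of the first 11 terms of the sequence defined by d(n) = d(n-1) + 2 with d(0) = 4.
Computing the sequence terms: 4, 6, 8, 10, 12, 14, 16, 18, 20, 22, 24
Adding these values together:

154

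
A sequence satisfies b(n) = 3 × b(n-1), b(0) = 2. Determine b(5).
Computing step by step:
b(0) = 2
b(1) = 3 × 2 = 6
b(2) = 3 × 6 = 18
b(3) = 3 × 18 = 54
b(4) = 3 × 54 = 162
b(5) = 3 × 162 = 486

486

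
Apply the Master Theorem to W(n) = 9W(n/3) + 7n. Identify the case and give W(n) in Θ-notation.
Master Theorem template: W(n) = a·W(n/b) + f(n).
Here: a=9, b=3, f(n)=7n
Compute log_b(a) = log_3(9) = 2.
f(n) = 7n = O(n^(2-ε)) with ε = 1. Case 1: W(n) = Θ(n^log_b(a)) = Θ(n^2).

Case 1: W(n) = Θ(n^2)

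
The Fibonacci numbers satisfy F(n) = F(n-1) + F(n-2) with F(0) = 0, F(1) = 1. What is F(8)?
Computing the sequence terms:
0, 1, 1, 2, 3, 5, 8, 13, 21

21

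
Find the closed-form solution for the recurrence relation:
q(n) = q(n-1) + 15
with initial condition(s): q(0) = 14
Recurrence: q(n) = q(n-1) + 15, initial: q(0) = 14.
Each step adds 15, so q(n) = q(0) + 15n = 15n + 14.

q(n) = 15n + 14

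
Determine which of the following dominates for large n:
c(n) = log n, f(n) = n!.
Comparing growth rates:
Growth-rate hierarchy: log n ≺ any polynomial ≺ any exponential cⁿ (c>1) ≺ n! ≺ nⁿ.
factorial dominates logarithmic asymptotically.

f(n) grows faster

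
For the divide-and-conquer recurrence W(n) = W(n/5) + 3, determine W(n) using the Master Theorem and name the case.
Master Theorem template: W(n) = a·W(n/b) + f(n).
Here: a=1, b=5, f(n)=3
Compute log_b(a) = log_5(1) = 0.
f(n) = 3 = Θ(1). Case 2: W(n) = Θ(log n).

Case 2: W(n) = Θ(log n)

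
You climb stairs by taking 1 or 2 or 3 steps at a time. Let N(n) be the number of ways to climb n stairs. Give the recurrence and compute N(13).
Condition on the size of the last step (1 to 3): before it there were n-1, …, n-3 stairs climbed, and these cases are disjoint, so N(n) = N(n-1) + N(n-2) + N(n-3) (order-3 linear recurrence).
Initial conditions by direct count (compositions of i into parts ≤ 3): N(1) = 1; N(2) = 2; N(3) = 4.
Iterating the recurrence: N(4) = 7, N(5) = 13, N(6) = 24, N(7) = 44, N(8) = 81, N(9) = 149, N(10) = 274, N(11) = 504, N(12) = 927, N(13) = 1705.

N(n) = N(n-1) + N(n-2) + N(n-3), N(1) = 1, N(2) = 2, N(3) = 4; N(13) = 1705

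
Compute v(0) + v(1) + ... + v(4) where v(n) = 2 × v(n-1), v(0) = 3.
Computing the sequence terms: 3, 6, 12, 24, 48
Adding these values together:

93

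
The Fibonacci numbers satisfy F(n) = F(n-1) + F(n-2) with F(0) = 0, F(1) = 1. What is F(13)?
Computing the sequence terms:
0, 1, 1, 2, 3, 5, 8, 13, 21, 34, 55, 89, 144, 233

233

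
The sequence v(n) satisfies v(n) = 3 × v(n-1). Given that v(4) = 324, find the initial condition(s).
In general v(n) = 3ⁿ · v(0). At n = 4: v(0) = v(4) / 3^4 = 324 / 81 = 4.

v(0) = 4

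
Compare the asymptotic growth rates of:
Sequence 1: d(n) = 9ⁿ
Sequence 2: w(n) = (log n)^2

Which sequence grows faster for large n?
Comparing growth rates:
Growth-rate hierarchy: log n ≺ any polynomial ≺ any exponential cⁿ (c>1) ≺ n! ≺ nⁿ.
exponential base 9 dominates polylogarithmic (log n)^2 asymptotically.

d(n) grows faster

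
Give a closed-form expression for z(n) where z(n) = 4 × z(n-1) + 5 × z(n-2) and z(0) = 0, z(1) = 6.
Recurrence: z(n) = 4 × z(n-1) + 5 × z(n-2), initial: z(0) = 0, z(1) = 6.
Characteristic equation: r² - 4r - 5 = 0, which factors as (r - 5)(r + 1) = 0, so r = 5, -1. General solution z(n) = A·5ⁿ + B·(-1)ⁿ. From z(0) = 0: A + B = 0. From z(1) = 6: 5A - 1B = 6. Solving gives A = 1, B = -1.

z(n) = 5ⁿ - (-1)ⁿ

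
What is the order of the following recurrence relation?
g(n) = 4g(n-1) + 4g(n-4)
The order is the largest lag k for which g(n-k) appears. Here the deepest term is g(n-4), so the order is 4.

Order 4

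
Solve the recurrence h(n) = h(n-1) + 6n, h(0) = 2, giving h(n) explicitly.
Recurrence: h(n) = h(n-1) + 6n, initial: h(0) = 2.
Telescoping: h(n) = h(0) + 6·Σᵢ₌₁ⁿ i = 2 + 6·n(n+1)/2.

h(n) = 6·n(n+1)/2 + 2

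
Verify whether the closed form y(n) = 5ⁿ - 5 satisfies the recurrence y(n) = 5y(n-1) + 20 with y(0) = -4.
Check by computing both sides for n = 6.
From the recurrence with y(0) = -4:
  y(0) = -4, y(1) = 0, y(2) = 20, y(3) = 120, y(4) = 620, y(5) = 3120, y(6) = 15620
  so the recurrence gives y(6) = 15620.
From the proposed closed form y(n) = 5ⁿ - 5:
  y(6) = 15620.
Both sides give 15620 at n = 6, and the initial condition(s) match, so the closed form is consistent.

Yes, the closed form is correct.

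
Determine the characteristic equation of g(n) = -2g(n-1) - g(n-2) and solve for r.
Substitute g(n) = rⁿ and divide through by rⁿ⁻²: r² + 2r + 1 = 0
Factor: (r + 1)² = 0, so r = -1 (double root).
General solution: g(n) = (A + Bn)·(-1)ⁿ

Characteristic: r² + 2r + 1 = 0, Roots: r = -1 (double root)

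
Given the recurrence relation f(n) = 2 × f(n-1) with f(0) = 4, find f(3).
Computing step by step:
f(0) = 4
f(1) = 2 × 4 = 8
f(2) = 2 × 8 = 16
f(3) = 2 × 16 = 32

32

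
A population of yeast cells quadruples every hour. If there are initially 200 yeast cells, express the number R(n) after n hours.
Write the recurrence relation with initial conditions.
Each hour multiplies the count by 4, so the count after n hours depends only on the count after n-1 hours: R(n) = 4 × R(n-1). The starting count gives R(0) = 200.
Unrolling n times gives the closed form R(n) = 200 × 4ⁿ.

R(n) = 4 × R(n-1), R(0) = 200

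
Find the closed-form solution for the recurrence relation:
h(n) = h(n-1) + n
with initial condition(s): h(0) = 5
Recurrence: h(n) = h(n-1) + n, initial: h(0) = 5.
Telescoping: h(n) = h(0) + Σᵢ₌₁ⁿ i = 5 + n(n+1)/2.

h(n) = n(n+1)/2 + 5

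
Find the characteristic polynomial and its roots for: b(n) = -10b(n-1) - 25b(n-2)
Substitute b(n) = rⁿ and divide through by rⁿ⁻²: r² + 10r + 25 = 0
Factor: (r + 5)² = 0, so r = -5 (double root).
General solution: b(n) = (A + Bn)·(-5)ⁿ

Characteristic: r² + 10r + 25 = 0, Roots: r = -5 (double root)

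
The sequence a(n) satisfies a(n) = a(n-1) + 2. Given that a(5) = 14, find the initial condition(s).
a(5) = a(0) + 5·2, so a(0) = 14 - 10 = 4.

a(0) = 4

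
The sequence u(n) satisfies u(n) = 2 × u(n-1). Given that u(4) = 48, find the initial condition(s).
In general u(n) = 2ⁿ · u(0). At n = 4: u(0) = u(4) / 2^4 = 48 / 16 = 3.

u(0) = 3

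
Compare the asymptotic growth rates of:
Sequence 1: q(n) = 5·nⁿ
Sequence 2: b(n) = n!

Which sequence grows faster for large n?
Comparing growth rates:
Growth-rate hierarchy: log n ≺ any polynomial ≺ any exponential cⁿ (c>1) ≺ n! ≺ nⁿ.
super-exponential nⁿ dominates factorial asymptotically.

q(n) grows faster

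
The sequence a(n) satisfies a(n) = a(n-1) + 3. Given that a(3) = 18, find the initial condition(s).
a(3) = a(0) + 3·3, so a(0) = 18 - 9 = 9.

a(0) = 9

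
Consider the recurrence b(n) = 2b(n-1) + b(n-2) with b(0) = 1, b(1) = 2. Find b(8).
Computing the sequence terms:
1, 2, 5, 12, 29, 70, 169, 408, 985

985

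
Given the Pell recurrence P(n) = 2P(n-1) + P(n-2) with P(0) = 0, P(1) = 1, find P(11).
Computing the sequence terms:
0, 1, 2, 5, 12, 29, 70, 169, 408, 985, 2378, 5741

5741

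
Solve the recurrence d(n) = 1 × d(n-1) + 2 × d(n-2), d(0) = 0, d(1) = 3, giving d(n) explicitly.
Recurrence: d(n) = 1 × d(n-1) + 2 × d(n-2), initial: d(0) = 0, d(1) = 3.
Characteristic equation: r² - 1r - 2 = 0, which factors as (r - 2)(r + 1) = 0, so r = 2, -1. General solution d(n) = A·2ⁿ + B·(-1)ⁿ. From d(0) = 0: A + B = 0. From d(1) = 3: 2A - 1B = 3. Solving gives A = 1, B = -1.

d(n) = 2ⁿ - (-1)ⁿ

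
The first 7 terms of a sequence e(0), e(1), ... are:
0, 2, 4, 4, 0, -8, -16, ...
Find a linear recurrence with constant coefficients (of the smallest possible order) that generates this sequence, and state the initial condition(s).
Look for the lowest-order linear relation among consecutive terms.
Observation: e(n) - 2·e(n-1) - (-2)·e(n-2) = 0 holds for the shown terms, and no order-1 relation e(n) = α·e(n-1) + β fits.
Check at n=3: 2·4 + (-2)·2 = 4. ✓

e(n) = 2e(n-1) - 2e(n-2), e(0) = 0, e(1) = 2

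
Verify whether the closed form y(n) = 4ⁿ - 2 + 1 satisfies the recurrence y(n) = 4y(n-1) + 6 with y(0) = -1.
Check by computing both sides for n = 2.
From the recurrence with y(0) = -1:
  y(0) = -1, y(1) = 2, y(2) = 14
  so the recurrence gives y(2) = 14.
From the proposed closed form y(n) = 4ⁿ - 2 + 1:
  y(2) = 15.
The recurrence gives 14 but the closed form gives 15, so the closed form does not satisfy the recurrence.

No, the closed form is incorrect.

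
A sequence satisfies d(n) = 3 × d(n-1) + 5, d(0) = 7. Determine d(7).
Computing step by step:
d(0) = 7
d(1) = 3 × 7 + 5 = 26
d(2) = 3 × 26 + 5 = 83
d(3) = 3 × 83 + 5 = 254
d(4) = 3 × 254 + 5 = 767
d(5) = 3 × 767 + 5 = 2306
d(6) = 3 × 2306 + 5 = 6923
d(7) = 3 × 6923 + 5 = 20774

20774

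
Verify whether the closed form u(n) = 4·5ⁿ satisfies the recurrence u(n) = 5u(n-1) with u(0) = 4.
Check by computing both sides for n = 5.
From the recurrence with u(0) = 4:
  u(0) = 4, u(1) = 20, u(2) = 100, u(3) = 500, u(4) = 2500, u(5) = 12500
  so the recurrence gives u(5) = 12500.
From the proposed closed form u(n) = 4·5ⁿ:
  u(5) = 12500.
Both sides give 12500 at n = 5, and the initial condition(s) match, so the closed form is consistent.

Yes, the closed form is correct.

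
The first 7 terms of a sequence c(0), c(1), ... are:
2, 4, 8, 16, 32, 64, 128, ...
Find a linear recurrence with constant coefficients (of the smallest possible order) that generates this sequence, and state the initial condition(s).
Look for the lowest-order linear relation among consecutive terms.
Observation: each term is 2× the previous.
Check at n=2: 2·4 = 8. ✓

c(n) = 2 × c(n-1), c(0) = 2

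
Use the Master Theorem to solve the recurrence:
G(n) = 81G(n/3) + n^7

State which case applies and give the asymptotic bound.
Master Theorem template: G(n) = a·G(n/b) + f(n).
Here: a=81, b=3, f(n)=n^7
Compute log_b(a) = log_3(81) = 4.
f(n) = n^7 = Ω(n^(4+ε)) with ε = 3, and the regularity condition holds (a·f(n/b) = (a/b^7)·f(n) with a/b^7 = 3^-3 < 1). Case 3: G(n) = Θ(f(n)) = Θ(n^7).

Case 3: G(n) = Θ(n^7)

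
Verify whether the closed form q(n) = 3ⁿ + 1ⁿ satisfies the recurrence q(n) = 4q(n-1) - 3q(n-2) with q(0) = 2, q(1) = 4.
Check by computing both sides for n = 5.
From the recurrence with q(0) = 2, q(1) = 4:
  q(0) = 2, q(1) = 4, q(2) = 10, q(3) = 28, q(4) = 82, q(5) = 244
  so the recurrence gives q(5) = 244.
From the proposed closed form q(n) = 3ⁿ + 1ⁿ:
  q(5) = 244.
Both sides give 244 at n = 5, and the initial condition(s) match, so the closed form is consistent.

Yes, the closed form is correct.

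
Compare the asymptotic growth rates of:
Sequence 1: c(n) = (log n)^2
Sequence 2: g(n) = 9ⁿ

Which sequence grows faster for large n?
Comparing growth rates:
Growth-rate hierarchy: log n ≺ any polynomial ≺ any exponential cⁿ (c>1) ≺ n! ≺ nⁿ.
exponential base 9 dominates polylogarithmic (log n)^2 asymptotically.

g(n) grows faster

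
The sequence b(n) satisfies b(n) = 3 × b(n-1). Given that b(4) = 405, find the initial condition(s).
In general b(n) = 3ⁿ · b(0). At n = 4: b(0) = b(4) / 3^4 = 405 / 81 = 5.

b(0) = 5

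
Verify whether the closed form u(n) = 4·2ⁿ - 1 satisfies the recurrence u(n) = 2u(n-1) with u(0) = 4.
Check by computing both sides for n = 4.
From the recurrence with u(0) = 4:
  u(0) = 4, u(1) = 8, u(2) = 16, u(3) = 32, u(4) = 64
  so the recurrence gives u(4) = 64.
From the proposed closed form u(n) = 4·2ⁿ - 1:
  u(4) = 63.
The recurrence gives 64 but the closed form gives 63, so the closed form does not satisfy the recurrence.

No, the closed form is incorrect.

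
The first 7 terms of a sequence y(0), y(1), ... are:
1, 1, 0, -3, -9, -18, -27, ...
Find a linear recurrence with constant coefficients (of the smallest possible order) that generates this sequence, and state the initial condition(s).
Look for the lowest-order linear relation among consecutive terms.
Observation: y(n) - 3·y(n-1) - (-3)·y(n-2) = 0 holds for the shown terms, and no order-1 relation y(n) = α·y(n-1) + β fits.
Check at n=3: 3·0 + (-3)·1 = -3. ✓

y(n) = 3y(n-1) - 3y(n-2), y(0) = 1, y(1) = 1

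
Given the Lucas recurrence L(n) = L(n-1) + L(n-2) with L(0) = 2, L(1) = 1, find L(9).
Computing the sequence terms:
2, 1, 3, 4, 7, 11, 18, 29, 47, 76

76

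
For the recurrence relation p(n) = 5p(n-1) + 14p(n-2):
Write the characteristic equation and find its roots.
Substitute p(n) = rⁿ and divide through by rⁿ⁻²: r² - 5r - 14 = 0
Factor: (r + 2)(r - 7) = 0, so r = -2, 7.
General solution: p(n) = A·(-2)ⁿ + B·7ⁿ

Characteristic: r² - 5r - 14 = 0, Roots: r = -2, 7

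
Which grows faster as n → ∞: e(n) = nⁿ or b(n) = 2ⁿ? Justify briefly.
Comparing growth rates:
Growth-rate hierarchy: log n ≺ any polynomial ≺ any exponential cⁿ (c>1) ≺ n! ≺ nⁿ.
super-exponential nⁿ dominates exponential base 2 asymptotically.

e(n) grows faster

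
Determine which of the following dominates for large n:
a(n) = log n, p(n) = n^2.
Comparing growth rates:
Growth-rate hierarchy: log n ≺ any polynomial ≺ any exponential cⁿ (c>1) ≺ n! ≺ nⁿ.
polynomial degree 2 dominates logarithmic asymptotically.

p(n) grows faster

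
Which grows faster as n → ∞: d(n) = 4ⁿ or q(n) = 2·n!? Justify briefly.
Comparing growth rates:
Growth-rate hierarchy: log n ≺ any polynomial ≺ any exponential cⁿ (c>1) ≺ n! ≺ nⁿ.
factorial dominates exponential base 4 asymptotically.

q(n) grows faster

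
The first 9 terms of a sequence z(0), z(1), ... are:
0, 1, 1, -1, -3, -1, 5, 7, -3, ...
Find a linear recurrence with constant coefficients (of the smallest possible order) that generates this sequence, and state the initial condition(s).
Look for the lowest-order linear relation among consecutive terms.
Observation: z(n) - 1·z(n-1) - (-2)·z(n-2) = 0 holds for the shown terms, and no order-1 relation z(n) = α·z(n-1) + β fits.
Check at n=3: 1·1 + (-2)·1 = -1. ✓

z(n) = z(n-1) - 2z(n-2), z(0) = 0, z(1) = 1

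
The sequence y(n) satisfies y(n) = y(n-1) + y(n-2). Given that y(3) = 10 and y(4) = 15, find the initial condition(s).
Work backwards using y(k) = y(k+2) - y(k+1):
y(2) = y(4) - y(3) = 15 - 10 = 5
y(1) = y(3) - y(2) = 10 - 5 = 5
y(0) = y(2) - y(1) = 5 - 5 = 0

y(0) = 0, y(1) = 5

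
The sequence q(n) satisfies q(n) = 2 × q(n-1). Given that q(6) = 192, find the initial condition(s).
In general q(n) = 2ⁿ · q(0). At n = 6: q(0) = q(6) / 2^6 = 192 / 64 = 3.

q(0) = 3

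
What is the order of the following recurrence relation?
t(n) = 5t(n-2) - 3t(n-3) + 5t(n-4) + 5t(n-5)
The order is the largest lag k for which t(n-k) appears. Here the deepest term is t(n-5), so the order is 5.

Order 5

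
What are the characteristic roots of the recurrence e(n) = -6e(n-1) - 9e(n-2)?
Substitute e(n) = rⁿ and divide through by rⁿ⁻²: r² + 6r + 9 = 0
Factor: (r + 3)² = 0, so r = -3 (double root).
General solution: e(n) = (A + Bn)·(-3)ⁿ

Characteristic: r² + 6r + 9 = 0, Roots: r = -3 (double root)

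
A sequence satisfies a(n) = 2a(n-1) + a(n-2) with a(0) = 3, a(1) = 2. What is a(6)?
Computing the sequence terms:
3, 2, 7, 16, 39, 94, 227

227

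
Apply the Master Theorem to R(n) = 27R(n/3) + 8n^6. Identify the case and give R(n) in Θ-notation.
Master Theorem template: R(n) = a·R(n/b) + f(n).
Here: a=27, b=3, f(n)=8n^6
Compute log_b(a) = log_3(27) = 3.
f(n) = 8n^6 = Ω(n^(3+ε)) with ε = 3, and the regularity condition holds (a·f(n/b) = (a/b^6)·f(n) with a/b^6 = 3^-3 < 1). Case 3: R(n) = Θ(f(n)) = Θ(n^6).

Case 3: R(n) = Θ(n^6)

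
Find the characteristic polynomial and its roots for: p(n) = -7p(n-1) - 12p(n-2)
Substitute p(n) = rⁿ and divide through by rⁿ⁻²: r² + 7r + 12 = 0
Factor: (r + 3)(r + 4) = 0, so r = -3, -4.
General solution: p(n) = A·(-3)ⁿ + B·(-4)ⁿ

Characteristic: r² + 7r + 12 = 0, Roots: r = -3, -4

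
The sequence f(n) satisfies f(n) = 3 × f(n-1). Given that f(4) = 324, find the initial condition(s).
In general f(n) = 3ⁿ · f(0). At n = 4: f(0) = f(4) / 3^4 = 324 / 81 = 4.

f(0) = 4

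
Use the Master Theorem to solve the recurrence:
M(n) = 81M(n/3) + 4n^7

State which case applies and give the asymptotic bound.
Master Theorem template: M(n) = a·M(n/b) + f(n).
Here: a=81, b=3, f(n)=4n^7
Compute log_b(a) = log_3(81) = 4.
f(n) = 4n^7 = Ω(n^(4+ε)) with ε = 3, and the regularity condition holds (a·f(n/b) = (a/b^7)·f(n) with a/b^7 = 3^-3 < 1). Case 3: M(n) = Θ(f(n)) = Θ(n^7).

Case 3: M(n) = Θ(n^7)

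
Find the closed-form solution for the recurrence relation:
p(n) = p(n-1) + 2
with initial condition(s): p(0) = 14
Recurrence: p(n) = p(n-1) + 2, initial: p(0) = 14.
Each step adds 2, so p(n) = p(0) + 2n = 2n + 14.

p(n) = 2n + 14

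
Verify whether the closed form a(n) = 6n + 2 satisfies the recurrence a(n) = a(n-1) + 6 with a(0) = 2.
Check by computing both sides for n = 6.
From the recurrence with a(0) = 2:
  a(0) = 2, a(1) = 8, a(2) = 14, a(3) = 20, a(4) = 26, a(5) = 32, a(6) = 38
  so the recurrence gives a(6) = 38.
From the proposed closed form a(n) = 6n + 2:
  a(6) = 38.
Both sides give 38 at n = 6, and the initial condition(s) match, so the closed form is consistent.

Yes, the closed form is correct.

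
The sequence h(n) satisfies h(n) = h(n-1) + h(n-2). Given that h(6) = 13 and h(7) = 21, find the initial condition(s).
Work backwards using h(k) = h(k+2) - h(k+1):
h(5) = h(7) - h(6) = 21 - 13 = 8
h(4) = h(6) - h(5) = 13 - 8 = 5
h(3) = h(5) - h(4) = 8 - 5 = 3
h(2) = h(4) - h(3) = 5 - 3 = 2
h(1) = h(3) - h(2) = 3 - 2 = 1
h(0) = h(2) - h(1) = 2 - 1 = 1

h(0) = 1, h(1) = 1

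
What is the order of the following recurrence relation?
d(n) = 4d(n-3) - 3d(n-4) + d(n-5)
The order is the largest lag k for which d(n-k) appears. Here the deepest term is d(n-5), so the order is 5.

Order 5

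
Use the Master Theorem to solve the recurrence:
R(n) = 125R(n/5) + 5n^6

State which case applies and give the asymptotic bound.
Master Theorem template: R(n) = a·R(n/b) + f(n).
Here: a=125, b=5, f(n)=5n^6
Compute log_b(a) = log_5(125) = 3.
f(n) = 5n^6 = Ω(n^(3+ε)) with ε = 3, and the regularity condition holds (a·f(n/b) = (a/b^6)·f(n) with a/b^6 = 5^-3 < 1). Case 3: R(n) = Θ(f(n)) = Θ(n^6).

Case 3: R(n) = Θ(n^6)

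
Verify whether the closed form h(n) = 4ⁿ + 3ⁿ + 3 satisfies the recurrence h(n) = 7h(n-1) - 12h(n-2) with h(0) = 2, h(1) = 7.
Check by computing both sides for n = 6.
From the recurrence with h(0) = 2, h(1) = 7:
  h(0) = 2, h(1) = 7, h(2) = 25, h(3) = 91, h(4) = 337, h(5) = 1267, h(6) = 4825
  so the recurrence gives h(6) = 4825.
From the proposed closed form h(n) = 4ⁿ + 3ⁿ + 3:
  h(6) = 4828.
The recurrence gives 4825 but the closed form gives 4828, so the closed form does not satisfy the recurrence.

No, the closed form is incorrect.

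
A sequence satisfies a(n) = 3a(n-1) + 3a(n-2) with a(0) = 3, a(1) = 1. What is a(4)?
Computing the sequence terms:
3, 1, 12, 39, 153

153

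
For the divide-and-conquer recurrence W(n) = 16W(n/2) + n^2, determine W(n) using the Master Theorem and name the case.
Master Theorem template: W(n) = a·W(n/b) + f(n).
Here: a=16, b=2, f(n)=n^2
Compute log_b(a) = log_2(16) = 4.
f(n) = n^2 = O(n^(4-ε)) with ε = 2. Case 1: W(n) = Θ(n^log_b(a)) = Θ(n^4).

Case 1: W(n) = Θ(n^4)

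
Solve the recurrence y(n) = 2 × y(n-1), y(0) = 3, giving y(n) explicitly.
Recurrence: y(n) = 2 × y(n-1), initial: y(0) = 3.
Each term is 2 times the previous, so this is geometric with ratio 2. After n steps: y(n) = y(0)·2ⁿ = 3·2ⁿ.

y(n) = 3·2ⁿ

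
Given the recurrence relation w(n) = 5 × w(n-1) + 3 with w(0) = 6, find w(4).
Computing step by step:
w(0) = 6
w(1) = 5 × 6 + 3 = 33
w(2) = 5 × 33 + 3 = 168
w(3) = 5 × 168 + 3 = 843
w(4) = 5 × 843 + 3 = 4218

4218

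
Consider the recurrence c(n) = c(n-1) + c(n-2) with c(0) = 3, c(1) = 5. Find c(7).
Computing the sequence terms:
3, 5, 8, 13, 21, 34, 55, 89

89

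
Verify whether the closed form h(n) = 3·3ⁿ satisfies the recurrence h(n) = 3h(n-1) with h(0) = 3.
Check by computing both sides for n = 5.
From the recurrence with h(0) = 3:
  h(0) = 3, h(1) = 9, h(2) = 27, h(3) = 81, h(4) = 243, h(5) = 729
  so the recurrence gives h(5) = 729.
From the proposed closed form h(n) = 3·3ⁿ:
  h(5) = 729.
Both sides give 729 at n = 5, and the initial condition(s) match, so the closed form is consistent.

Yes, the closed form is correct.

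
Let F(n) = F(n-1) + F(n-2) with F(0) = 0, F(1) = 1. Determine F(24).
Computing the sequence terms:
0, 1, 1, 2, 3, 5, 8, 13, 21, 34, 55, 89, 144, 233, 377, 610, 987, 1597, 2584, 4181, 6765, 10946, 17711, 28657, 46368

46368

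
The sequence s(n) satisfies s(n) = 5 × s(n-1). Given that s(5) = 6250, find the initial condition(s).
In general s(n) = 5ⁿ · s(0). At n = 5: s(0) = s(5) / 5^5 = 6250 / 3125 = 2.

s(0) = 2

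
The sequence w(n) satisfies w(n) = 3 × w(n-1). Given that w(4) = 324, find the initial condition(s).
In general w(n) = 3ⁿ · w(0). At n = 4: w(0) = w(4) / 3^4 = 324 / 81 = 4.

w(0) = 4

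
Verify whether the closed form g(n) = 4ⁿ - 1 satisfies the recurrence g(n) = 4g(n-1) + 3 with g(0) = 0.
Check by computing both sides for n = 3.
From the recurrence with g(0) = 0:
  g(0) = 0, g(1) = 3, g(2) = 15, g(3) = 63
  so the recurrence gives g(3) = 63.
From the proposed closed form g(n) = 4ⁿ - 1:
  g(3) = 63.
Both sides give 63 at n = 3, and the initial condition(s) match, so the closed form is consistent.

Yes, the closed form is correct.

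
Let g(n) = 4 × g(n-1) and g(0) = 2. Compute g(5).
Computing step by step:
g(0) = 2
g(1) = 4 × 2 = 8
g(2) = 4 × 8 = 32
g(3) = 4 × 32 = 128
g(4) = 4 × 128 = 512
g(5) = 4 × 512 = 2048

2048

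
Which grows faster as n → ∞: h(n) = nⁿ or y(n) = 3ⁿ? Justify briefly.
Comparing growth rates:
Growth-rate hierarchy: log n ≺ any polynomial ≺ any exponential cⁿ (c>1) ≺ n! ≺ nⁿ.
super-exponential nⁿ dominates exponential base 3 asymptotically.

h(n) grows faster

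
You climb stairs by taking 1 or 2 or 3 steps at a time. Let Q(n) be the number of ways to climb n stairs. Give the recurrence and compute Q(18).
Condition on the size of the last step (1 to 3): before it there were n-1, …, n-3 stairs climbed, and these cases are disjoint, so Q(n) = Q(n-1) + Q(n-2) + Q(n-3) (order-3 linear recurrence).
Initial conditions by direct count (compositions of i into parts ≤ 3): Q(1) = 1; Q(2) = 2; Q(3) = 4.
Iterating the recurrence: Q(4) = 7, Q(5) = 13, Q(6) = 24, Q(7) = 44, Q(8) = 81, Q(9) = 149, Q(10) = 274, Q(11) = 504, Q(12) = 927, Q(13) = 1705, Q(14) = 3136, Q(15) = 5768, Q(16) = 10609, Q(17) = 19513, Q(18) = 35890.

Q(n) = Q(n-1) + Q(n-2) + Q(n-3), Q(1) = 1, Q(2) = 2, Q(3) = 4; Q(18) = 35890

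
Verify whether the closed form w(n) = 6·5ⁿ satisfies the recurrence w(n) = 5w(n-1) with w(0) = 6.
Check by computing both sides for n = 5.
From the recurrence with w(0) = 6:
  w(0) = 6, w(1) = 30, w(2) = 150, w(3) = 750, w(4) = 3750, w(5) = 18750
  so the recurrence gives w(5) = 18750.
From the proposed closed form w(n) = 6·5ⁿ:
  w(5) = 18750.
Both sides give 18750 at n = 5, and the initial condition(s) match, so the closed form is consistent.

Yes, the closed form is correct.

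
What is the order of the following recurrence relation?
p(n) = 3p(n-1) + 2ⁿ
The order is the largest lag k for which p(n-k) appears. Here the deepest term is p(n-1) (the 2ⁿ term is non-homogeneous and does not affect the order), so the order is 1.

Order 1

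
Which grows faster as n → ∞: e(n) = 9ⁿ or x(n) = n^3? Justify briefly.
Comparing growth rates:
Growth-rate hierarchy: log n ≺ any polynomial ≺ any exponential cⁿ (c>1) ≺ n! ≺ nⁿ.
exponential base 9 dominates polynomial degree 3 asymptotically.

e(n) grows faster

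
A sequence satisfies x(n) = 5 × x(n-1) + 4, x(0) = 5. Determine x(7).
Computing step by step:
x(0) = 5
x(1) = 5 × 5 + 4 = 29
x(2) = 5 × 29 + 4 = 149
x(3) = 5 × 149 + 4 = 749
x(4) = 5 × 749 + 4 = 3749
x(5) = 5 × 3749 + 4 = 18749
x(6) = 5 × 18749 + 4 = 93749
x(7) = 5 × 93749 + 4 = 468749

468749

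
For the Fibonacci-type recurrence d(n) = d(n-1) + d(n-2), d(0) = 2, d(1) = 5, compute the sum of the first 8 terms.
Computing the sequence terms: 2, 5, 7, 12, 19, 31, 50, 81
Adding these values together:

207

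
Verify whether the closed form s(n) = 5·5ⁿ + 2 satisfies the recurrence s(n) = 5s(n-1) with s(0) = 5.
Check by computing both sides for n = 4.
From the recurrence with s(0) = 5:
  s(0) = 5, s(1) = 25, s(2) = 125, s(3) = 625, s(4) = 3125
  so the recurrence gives s(4) = 3125.
From the proposed closed form s(n) = 5·5ⁿ + 2:
  s(4) = 3127.
The recurrence gives 3125 but the closed form gives 3127, so the closed form does not satisfy the recurrence.

No, the closed form is incorrect.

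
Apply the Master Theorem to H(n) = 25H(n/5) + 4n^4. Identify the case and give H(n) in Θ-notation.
Master Theorem template: H(n) = a·H(n/b) + f(n).
Here: a=25, b=5, f(n)=4n^4
Compute log_b(a) = log_5(25) = 2.
f(n) = 4n^4 = Ω(n^(2+ε)) with ε = 2, and the regularity condition holds (a·f(n/b) = (a/b^4)·f(n) with a/b^4 = 5^-2 < 1). Case 3: H(n) = Θ(f(n)) = Θ(n^4).

Case 3: H(n) = Θ(n^4)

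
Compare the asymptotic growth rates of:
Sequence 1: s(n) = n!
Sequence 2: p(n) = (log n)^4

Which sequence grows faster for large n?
Comparing growth rates:
Growth-rate hierarchy: log n ≺ any polynomial ≺ any exponential cⁿ (c>1) ≺ n! ≺ nⁿ.
factorial dominates polylogarithmic (log n)^4 asymptotically.

s(n) grows faster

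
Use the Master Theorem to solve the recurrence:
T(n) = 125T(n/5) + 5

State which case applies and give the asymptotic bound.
Master Theorem template: T(n) = a·T(n/b) + f(n).
Here: a=125, b=5, f(n)=5
Compute log_b(a) = log_5(125) = 3.
f(n) = 5 = O(n^(3-ε)) with ε = 3. Case 1: T(n) = Θ(n^log_b(a)) = Θ(n^3).

Case 1: T(n) = Θ(n^3)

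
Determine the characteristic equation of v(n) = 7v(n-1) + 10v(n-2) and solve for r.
Substitute v(n) = rⁿ and divide through by rⁿ⁻²: r² - 7r - 10 = 0
Discriminant: 7² + 4·10 = 89, not a perfect square, so by the quadratic formula r = (7 ± √89)/2.
General solution: v(n) = A·r₁ⁿ + B·r₂ⁿ where r₁,r₂ = (7 ± √89)/2

Characteristic: r² - 7r - 10 = 0, Roots: r = (7 ± √89)/2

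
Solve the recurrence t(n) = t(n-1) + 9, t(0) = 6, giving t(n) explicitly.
Recurrence: t(n) = t(n-1) + 9, initial: t(0) = 6.
Each step adds 9, so t(n) = t(0) + 9n = 9n + 6.

t(n) = 9n + 6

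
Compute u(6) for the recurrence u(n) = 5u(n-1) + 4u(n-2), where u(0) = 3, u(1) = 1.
Computing the sequence terms:
3, 1, 17, 89, 513, 2921, 16657

16657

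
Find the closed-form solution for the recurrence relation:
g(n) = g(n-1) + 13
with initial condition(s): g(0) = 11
Recurrence: g(n) = g(n-1) + 13, initial: g(0) = 11.
Each step adds 13, so g(n) = g(0) + 13n = 13n + 11.

g(n) = 13n + 11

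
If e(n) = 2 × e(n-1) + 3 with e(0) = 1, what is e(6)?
Computing step by step:
e(0) = 1
e(1) = 2 × 1 + 3 = 5
e(2) = 2 × 5 + 3 = 13
e(3) = 2 × 13 + 3 = 29
e(4) = 2 × 29 + 3 = 61
e(5) = 2 × 61 + 3 = 125
e(6) = 2 × 125 + 3 = 253

253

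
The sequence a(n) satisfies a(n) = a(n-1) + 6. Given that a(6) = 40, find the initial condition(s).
a(6) = a(0) + 6·6, so a(0) = 40 - 36 = 4.

a(0) = 4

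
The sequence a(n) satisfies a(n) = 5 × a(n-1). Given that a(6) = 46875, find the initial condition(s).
In general a(n) = 5ⁿ · a(0). At n = 6: a(0) = a(6) / 5^6 = 46875 / 15625 = 3.

a(0) = 3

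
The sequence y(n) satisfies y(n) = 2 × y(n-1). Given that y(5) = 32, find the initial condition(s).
In general y(n) = 2ⁿ · y(0). At n = 5: y(0) = y(5) / 2^5 = 32 / 32 = 1.

y(0) = 1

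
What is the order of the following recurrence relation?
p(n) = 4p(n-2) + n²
The order is the largest lag k for which p(n-k) appears. Here the deepest term is p(n-2) (the n² term is non-homogeneous and does not affect the order), so the order is 2.

Order 2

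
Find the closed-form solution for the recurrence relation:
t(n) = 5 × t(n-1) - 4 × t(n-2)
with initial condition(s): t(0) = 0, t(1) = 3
Recurrence: t(n) = 5 × t(n-1) - 4 × t(n-2), initial: t(0) = 0, t(1) = 3.
Characteristic equation: r² - 5r + 4 = 0, which factors as (r - 4)(r - 1) = 0, so r = 4, 1. General solution t(n) = A·4ⁿ + B·1ⁿ. From t(0) = 0: A + B = 0. From t(1) = 3: 4A + 1B = 3. Solving gives A = 1, B = -1.

t(n) = 4ⁿ - 1ⁿ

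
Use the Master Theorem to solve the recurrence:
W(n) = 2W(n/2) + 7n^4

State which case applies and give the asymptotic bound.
Master Theorem template: W(n) = a·W(n/b) + f(n).
Here: a=2, b=2, f(n)=7n^4
Compute log_b(a) = log_2(2) = 1.
f(n) = 7n^4 = Ω(n^(1+ε)) with ε = 3, and the regularity condition holds (a·f(n/b) = (a/b^4)·f(n) with a/b^4 = 2^-3 < 1). Case 3: W(n) = Θ(f(n)) = Θ(n^4).

Case 3: W(n) = Θ(n^4)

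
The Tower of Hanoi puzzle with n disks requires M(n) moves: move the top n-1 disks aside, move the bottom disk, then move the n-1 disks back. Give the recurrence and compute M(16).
Moving n disks = move the top n-1 disks aside (M(n-1) moves) + move the largest disk (1 move) + move the n-1 disks back on top (M(n-1) moves), so M(n) = 2M(n-1) + 1, with M(1) = 1 (a single disk takes one move).
First terms: 1, 3, 7, 15, 31, 63, … — each is one less than a power of 2. Indeed M(n) + 1 = 2(M(n-1) + 1) with M(1) + 1 = 2, so M(n) + 1 = 2ⁿ and M(n) = 2ⁿ - 1.
Hence M(16) = 2^16 - 1 = 65536 - 1 = 65535.

M(n) = 2M(n-1) + 1, M(1) = 1; M(16) = 65535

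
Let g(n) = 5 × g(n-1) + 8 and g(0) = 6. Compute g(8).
Computing step by step:
g(0) = 6
g(1) = 5 × 6 + 8 = 38
g(2) = 5 × 38 + 8 = 198
g(3) = 5 × 198 + 8 = 998
g(4) = 5 × 998 + 8 = 4998
g(5) = 5 × 4998 + 8 = 24998
g(6) = 5 × 24998 + 8 = 124998
g(7) = 5 × 124998 + 8 = 624998
g(8) = 5 × 624998 + 8 = 3124998

3124998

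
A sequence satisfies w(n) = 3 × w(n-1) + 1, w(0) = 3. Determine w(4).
Computing step by step:
w(0) = 3
w(1) = 3 × 3 + 1 = 10
w(2) = 3 × 10 + 1 = 31
w(3) = 3 × 31 + 1 = 94
w(4) = 3 × 94 + 1 = 283

283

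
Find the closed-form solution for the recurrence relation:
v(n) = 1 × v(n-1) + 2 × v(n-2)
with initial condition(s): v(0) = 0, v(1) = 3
Recurrence: v(n) = 1 × v(n-1) + 2 × v(n-2), initial: v(0) = 0, v(1) = 3.
Characteristic equation: r² - 1r - 2 = 0, which factors as (r - 2)(r + 1) = 0, so r = 2, -1. General solution v(n) = A·2ⁿ + B·(-1)ⁿ. From v(0) = 0: A + B = 0. From v(1) = 3: 2A - 1B = 3. Solving gives A = 1, B = -1.

v(n) = 2ⁿ - (-1)ⁿ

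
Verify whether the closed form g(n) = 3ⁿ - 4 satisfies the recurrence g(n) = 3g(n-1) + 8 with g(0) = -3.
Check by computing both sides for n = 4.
From the recurrence with g(0) = -3:
  g(0) = -3, g(1) = -1, g(2) = 5, g(3) = 23, g(4) = 77
  so the recurrence gives g(4) = 77.
From the proposed closed form g(n) = 3ⁿ - 4:
  g(4) = 77.
Both sides give 77 at n = 4, and the initial condition(s) match, so the closed form is consistent.

Yes, the closed form is correct.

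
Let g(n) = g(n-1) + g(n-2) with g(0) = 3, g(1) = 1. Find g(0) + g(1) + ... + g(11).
Computing the sequence terms: 3, 1, 4, 5, 9, 14, 23, 37, 60, 97, 157, 254
Adding these values together:

664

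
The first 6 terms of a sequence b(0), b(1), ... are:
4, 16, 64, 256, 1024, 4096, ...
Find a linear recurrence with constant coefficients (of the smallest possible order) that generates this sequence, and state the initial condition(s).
Look for the lowest-order linear relation among consecutive terms.
Observation: each term is 4× the previous.
Check at n=2: 4·16 = 64. ✓

b(n) = 4 × b(n-1), b(0) = 4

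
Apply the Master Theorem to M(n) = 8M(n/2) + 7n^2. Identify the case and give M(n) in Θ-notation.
Master Theorem template: M(n) = a·M(n/b) + f(n).
Here: a=8, b=2, f(n)=7n^2
Compute log_b(a) = log_2(8) = 3.
f(n) = 7n^2 = O(n^(3-ε)) with ε = 1. Case 1: M(n) = Θ(n^log_b(a)) = Θ(n^3).

Case 1: M(n) = Θ(n^3)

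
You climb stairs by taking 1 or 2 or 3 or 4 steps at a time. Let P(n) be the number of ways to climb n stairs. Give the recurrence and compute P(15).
Condition on the size of the last step (1 to 4): before it there were n-1, …, n-4 stairs climbed, and these cases are disjoint, so P(n) = P(n-1) + P(n-2) + P(n-3) + P(n-4) (order-4 linear recurrence).
Initial conditions by direct count (compositions of i into parts ≤ 4): P(1) = 1; P(2) = 2; P(3) = 4; P(4) = 8.
Iterating the recurrence: P(5) = 15, P(6) = 29, P(7) = 56, P(8) = 108, P(9) = 208, P(10) = 401, P(11) = 773, P(12) = 1490, P(13) = 2872, P(14) = 5536, P(15) = 10671.

P(n) = P(n-1) + P(n-2) + P(n-3) + P(n-4), P(1) = 1, P(2) = 2, P(3) = 4, P(4) = 8; P(15) = 10671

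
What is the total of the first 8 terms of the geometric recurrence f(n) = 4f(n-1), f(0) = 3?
Computing the sequence terms: 3, 12, 48, 192, 768, 3072, 12288, 49152
Adding these values together:

65535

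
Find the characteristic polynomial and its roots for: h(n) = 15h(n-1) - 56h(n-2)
Substitute h(n) = rⁿ and divide through by rⁿ⁻²: r² - 15r + 56 = 0
Factor: (r - 7)(r - 8) = 0, so r = 7, 8.
General solution: h(n) = A·7ⁿ + B·8ⁿ

Characteristic: r² - 15r + 56 = 0, Roots: r = 7, 8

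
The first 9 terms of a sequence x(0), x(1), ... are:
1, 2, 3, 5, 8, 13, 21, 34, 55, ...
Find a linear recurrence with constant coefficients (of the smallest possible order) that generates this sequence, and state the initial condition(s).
Look for the lowest-order linear relation among consecutive terms.
Observation: x(n) - 1·x(n-1) - (1)·x(n-2) = 0 holds for the shown terms, and no order-1 relation x(n) = α·x(n-1) + β fits.
Check at n=3: 1·3 + (1)·2 = 5. ✓

x(n) = x(n-1) + x(n-2), x(0) = 1, x(1) = 2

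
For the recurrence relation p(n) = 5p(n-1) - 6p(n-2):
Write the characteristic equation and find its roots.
Substitute p(n) = rⁿ and divide through by rⁿ⁻²: r² - 5r + 6 = 0
Factor: (r - 2)(r - 3) = 0, so r = 2, 3.
General solution: p(n) = A·2ⁿ + B·3ⁿ

Characteristic: r² - 5r + 6 = 0, Roots: r = 2, 3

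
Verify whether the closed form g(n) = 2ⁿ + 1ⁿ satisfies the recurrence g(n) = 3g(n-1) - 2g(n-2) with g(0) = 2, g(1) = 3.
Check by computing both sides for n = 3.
From the recurrence with g(0) = 2, g(1) = 3:
  g(0) = 2, g(1) = 3, g(2) = 5, g(3) = 9
  so the recurrence gives g(3) = 9.
From the proposed closed form g(n) = 2ⁿ + 1ⁿ:
  g(3) = 9.
Both sides give 9 at n = 3, and the initial condition(s) match, so the closed form is consistent.

Yes, the closed form is correct.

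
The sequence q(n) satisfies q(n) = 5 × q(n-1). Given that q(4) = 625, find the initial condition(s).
In general q(n) = 5ⁿ · q(0). At n = 4: q(0) = q(4) / 5^4 = 625 / 625 = 1.

q(0) = 1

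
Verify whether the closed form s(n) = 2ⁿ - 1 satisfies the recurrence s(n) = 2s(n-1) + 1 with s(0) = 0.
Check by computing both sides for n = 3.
From the recurrence with s(0) = 0:
  s(0) = 0, s(1) = 1, s(2) = 3, s(3) = 7
  so the recurrence gives s(3) = 7.
From the proposed closed form s(n) = 2ⁿ - 1:
  s(3) = 7.
Both sides give 7 at n = 3, and the initial condition(s) match, so the closed form is consistent.

Yes, the closed form is correct.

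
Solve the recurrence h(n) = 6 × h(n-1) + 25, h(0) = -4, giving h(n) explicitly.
Recurrence: h(n) = 6 × h(n-1) + 25, initial: h(0) = -4.
Try h(n) = A·6ⁿ + C. Substituting: A·6ⁿ + C = 6(A·6ⁿ⁻¹ + C) + 25 = A·6ⁿ + 6C + 25, so C = 6C + 25, giving C = -5. Then h(0) = A - 5 = -4 gives A = 1.

h(n) = 6ⁿ - 5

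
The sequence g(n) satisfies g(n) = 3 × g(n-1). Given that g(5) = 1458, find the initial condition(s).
In general g(n) = 3ⁿ · g(0). At n = 5: g(0) = g(5) / 3^5 = 1458 / 243 = 6.

g(0) = 6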